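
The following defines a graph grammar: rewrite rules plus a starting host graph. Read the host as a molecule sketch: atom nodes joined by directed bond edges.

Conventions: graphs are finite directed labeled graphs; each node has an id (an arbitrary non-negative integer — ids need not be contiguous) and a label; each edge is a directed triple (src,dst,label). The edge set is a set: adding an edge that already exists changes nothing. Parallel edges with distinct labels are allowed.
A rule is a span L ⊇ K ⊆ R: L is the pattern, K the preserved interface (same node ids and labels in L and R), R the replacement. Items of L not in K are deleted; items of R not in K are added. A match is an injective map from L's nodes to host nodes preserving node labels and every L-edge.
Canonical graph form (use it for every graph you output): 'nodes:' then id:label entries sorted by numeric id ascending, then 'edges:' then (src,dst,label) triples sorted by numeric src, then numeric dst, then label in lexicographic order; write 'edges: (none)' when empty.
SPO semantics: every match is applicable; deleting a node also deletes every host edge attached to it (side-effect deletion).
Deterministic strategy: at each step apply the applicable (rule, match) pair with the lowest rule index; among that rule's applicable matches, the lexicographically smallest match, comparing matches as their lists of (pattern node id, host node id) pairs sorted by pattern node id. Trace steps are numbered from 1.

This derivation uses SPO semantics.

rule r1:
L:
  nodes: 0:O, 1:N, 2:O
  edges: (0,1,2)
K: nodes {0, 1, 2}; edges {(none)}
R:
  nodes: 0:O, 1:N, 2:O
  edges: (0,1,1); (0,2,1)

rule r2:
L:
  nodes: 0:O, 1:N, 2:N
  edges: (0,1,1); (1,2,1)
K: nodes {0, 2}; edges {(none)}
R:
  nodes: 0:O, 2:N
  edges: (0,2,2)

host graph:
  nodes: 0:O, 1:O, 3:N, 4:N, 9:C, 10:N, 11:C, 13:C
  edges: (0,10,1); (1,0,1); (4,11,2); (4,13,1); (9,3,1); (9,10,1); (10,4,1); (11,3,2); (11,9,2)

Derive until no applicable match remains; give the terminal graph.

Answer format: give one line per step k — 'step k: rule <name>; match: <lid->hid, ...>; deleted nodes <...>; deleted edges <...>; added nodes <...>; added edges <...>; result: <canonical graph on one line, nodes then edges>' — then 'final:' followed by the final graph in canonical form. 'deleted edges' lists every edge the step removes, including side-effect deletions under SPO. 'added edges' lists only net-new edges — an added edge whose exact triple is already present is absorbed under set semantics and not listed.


step 1: rule r2; match: 0->0, 1->10, 2->4; deleted nodes 10; deleted edges (0,10,1); (9,10,1); (10,4,1); added nodes (none); added edges (0,4,2); result: nodes: 0:O, 1:O, 3:N, 4:N, 9:C, 11:C, 13:C edges: (0,4,2); (1,0,1); (4,11,2); (4,13,1); (9,3,1); (11,3,2); (11,9,2)
step 2: rule r1; match: 0->0, 1->4, 2->1; deleted nodes (none); deleted edges (0,4,2); added nodes (none); added edges (0,1,1); (0,4,1); result: nodes: 0:O, 1:O, 3:N, 4:N, 9:C, 11:C, 13:C edges: (0,1,1); (0,4,1); (1,0,1); (4,11,2); (4,13,1); (9,3,1); (11,3,2); (11,9,2)
final:
nodes: 0:O, 1:O, 3:N, 4:N, 9:C, 11:C, 13:C
edges: (0,1,1); (0,4,1); (1,0,1); (4,11,2); (4,13,1); (9,3,1); (11,3,2); (11,9,2)


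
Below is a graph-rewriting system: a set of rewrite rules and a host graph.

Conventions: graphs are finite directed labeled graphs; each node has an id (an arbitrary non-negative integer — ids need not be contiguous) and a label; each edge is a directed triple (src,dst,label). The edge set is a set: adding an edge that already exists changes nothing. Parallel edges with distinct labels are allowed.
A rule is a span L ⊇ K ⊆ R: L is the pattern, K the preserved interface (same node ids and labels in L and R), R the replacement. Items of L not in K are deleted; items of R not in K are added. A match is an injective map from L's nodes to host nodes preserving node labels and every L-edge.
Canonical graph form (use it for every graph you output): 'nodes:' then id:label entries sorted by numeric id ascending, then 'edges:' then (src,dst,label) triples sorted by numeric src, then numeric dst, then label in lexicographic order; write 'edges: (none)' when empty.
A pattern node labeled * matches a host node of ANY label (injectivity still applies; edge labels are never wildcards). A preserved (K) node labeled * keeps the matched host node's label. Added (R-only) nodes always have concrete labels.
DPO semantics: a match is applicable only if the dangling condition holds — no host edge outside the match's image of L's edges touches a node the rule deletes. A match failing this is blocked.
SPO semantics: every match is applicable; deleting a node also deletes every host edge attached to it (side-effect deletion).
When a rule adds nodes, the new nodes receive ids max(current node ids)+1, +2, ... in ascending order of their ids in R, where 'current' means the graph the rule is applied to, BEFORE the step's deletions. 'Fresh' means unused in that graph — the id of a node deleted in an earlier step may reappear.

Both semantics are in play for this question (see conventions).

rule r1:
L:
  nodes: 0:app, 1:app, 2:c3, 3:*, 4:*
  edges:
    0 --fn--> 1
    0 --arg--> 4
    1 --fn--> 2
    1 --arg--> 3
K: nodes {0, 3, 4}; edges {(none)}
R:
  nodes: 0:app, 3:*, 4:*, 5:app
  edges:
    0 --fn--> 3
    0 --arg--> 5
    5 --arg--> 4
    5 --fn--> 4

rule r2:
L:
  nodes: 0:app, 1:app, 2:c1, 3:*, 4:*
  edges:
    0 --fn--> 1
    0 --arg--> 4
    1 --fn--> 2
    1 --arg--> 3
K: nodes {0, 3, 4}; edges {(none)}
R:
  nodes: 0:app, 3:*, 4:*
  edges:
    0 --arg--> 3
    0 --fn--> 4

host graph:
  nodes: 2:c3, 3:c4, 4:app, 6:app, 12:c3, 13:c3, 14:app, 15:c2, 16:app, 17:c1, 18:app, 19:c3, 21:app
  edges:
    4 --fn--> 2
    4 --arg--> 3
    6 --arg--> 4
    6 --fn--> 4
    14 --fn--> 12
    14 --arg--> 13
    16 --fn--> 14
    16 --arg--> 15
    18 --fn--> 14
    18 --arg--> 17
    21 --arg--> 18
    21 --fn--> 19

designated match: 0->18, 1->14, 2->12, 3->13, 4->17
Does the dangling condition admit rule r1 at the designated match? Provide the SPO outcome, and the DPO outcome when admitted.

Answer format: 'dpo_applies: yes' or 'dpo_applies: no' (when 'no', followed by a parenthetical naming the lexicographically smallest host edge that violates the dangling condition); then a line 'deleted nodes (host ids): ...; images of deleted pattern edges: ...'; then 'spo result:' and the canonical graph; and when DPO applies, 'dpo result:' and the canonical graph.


dpo_applies: no
(the rule deletes node 14, which keeps host edge (16,14,fn) outside the match image — the dangling condition fails, DPO blocks; SPO proceeds and side-deletes such edges)
deleted nodes (host ids): 12, 14; images of deleted pattern edges: (14,12,fn); (14,13,arg); (18,14,fn); (18,17,arg)
spo result:
nodes: 2:c3, 3:c4, 4:app, 6:app, 13:c3, 15:c2, 16:app, 17:c1, 18:app, 19:c3, 21:app, 22:app
edges: (4,2,fn); (4,3,arg); (6,4,arg); (6,4,fn); (16,15,arg); (18,13,fn); (18,22,arg); (21,18,arg); (21,19,fn); (22,17,arg); (22,17,fn)


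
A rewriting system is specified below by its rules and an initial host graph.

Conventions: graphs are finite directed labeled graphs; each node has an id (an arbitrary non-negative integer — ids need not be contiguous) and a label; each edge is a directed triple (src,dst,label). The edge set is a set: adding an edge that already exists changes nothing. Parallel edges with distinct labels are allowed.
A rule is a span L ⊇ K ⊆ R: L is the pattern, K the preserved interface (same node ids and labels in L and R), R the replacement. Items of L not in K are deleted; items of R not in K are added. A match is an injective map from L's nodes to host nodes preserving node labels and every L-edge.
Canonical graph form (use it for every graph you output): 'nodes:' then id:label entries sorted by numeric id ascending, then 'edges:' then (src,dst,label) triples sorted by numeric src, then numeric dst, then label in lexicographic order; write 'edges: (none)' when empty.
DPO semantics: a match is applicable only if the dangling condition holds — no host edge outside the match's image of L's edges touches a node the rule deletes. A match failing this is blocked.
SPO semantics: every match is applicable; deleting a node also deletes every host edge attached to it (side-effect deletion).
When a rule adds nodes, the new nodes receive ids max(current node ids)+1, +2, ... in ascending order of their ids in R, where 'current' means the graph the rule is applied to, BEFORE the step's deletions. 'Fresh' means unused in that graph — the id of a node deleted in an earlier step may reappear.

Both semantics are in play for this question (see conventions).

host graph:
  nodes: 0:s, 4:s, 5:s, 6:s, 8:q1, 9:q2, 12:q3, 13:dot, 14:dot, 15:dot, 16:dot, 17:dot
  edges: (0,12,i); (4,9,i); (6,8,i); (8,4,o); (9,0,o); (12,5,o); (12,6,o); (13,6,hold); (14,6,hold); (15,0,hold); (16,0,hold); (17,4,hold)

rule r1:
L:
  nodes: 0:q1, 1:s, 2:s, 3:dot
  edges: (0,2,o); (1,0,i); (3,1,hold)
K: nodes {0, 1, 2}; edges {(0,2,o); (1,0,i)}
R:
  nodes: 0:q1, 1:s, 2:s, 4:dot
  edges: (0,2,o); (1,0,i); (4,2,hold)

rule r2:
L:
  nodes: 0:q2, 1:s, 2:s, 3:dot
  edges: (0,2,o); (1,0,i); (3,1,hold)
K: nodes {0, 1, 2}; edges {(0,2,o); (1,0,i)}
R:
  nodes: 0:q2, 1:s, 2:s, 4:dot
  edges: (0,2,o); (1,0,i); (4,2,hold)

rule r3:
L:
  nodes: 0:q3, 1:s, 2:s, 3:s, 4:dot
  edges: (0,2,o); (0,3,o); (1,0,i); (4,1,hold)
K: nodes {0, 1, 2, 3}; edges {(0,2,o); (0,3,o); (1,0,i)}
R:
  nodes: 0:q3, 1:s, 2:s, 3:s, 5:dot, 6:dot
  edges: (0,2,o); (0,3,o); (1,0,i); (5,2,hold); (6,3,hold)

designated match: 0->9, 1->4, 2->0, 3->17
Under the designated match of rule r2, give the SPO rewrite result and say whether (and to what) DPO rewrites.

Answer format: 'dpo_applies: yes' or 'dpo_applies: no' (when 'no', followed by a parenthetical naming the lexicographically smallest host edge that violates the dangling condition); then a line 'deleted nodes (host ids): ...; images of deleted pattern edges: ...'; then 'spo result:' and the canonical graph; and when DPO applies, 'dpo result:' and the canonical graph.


dpo_applies: yes
deleted nodes (host ids): 17; images of deleted pattern edges: (17,4,hold)
spo result:
nodes: 0:s, 4:s, 5:s, 6:s, 8:q1, 9:q2, 12:q3, 13:dot, 14:dot, 15:dot, 16:dot, 18:dot
edges: (0,12,i); (4,9,i); (6,8,i); (8,4,o); (9,0,o); (12,5,o); (12,6,o); (13,6,hold); (14,6,hold); (15,0,hold); (16,0,hold); (18,0,hold)
dpo result:
nodes: 0:s, 4:s, 5:s, 6:s, 8:q1, 9:q2, 12:q3, 13:dot, 14:dot, 15:dot, 16:dot, 18:dot
edges: (0,12,i); (4,9,i); (6,8,i); (8,4,o); (9,0,o); (12,5,o); (12,6,o); (13,6,hold); (14,6,hold); (15,0,hold); (16,0,hold); (18,0,hold)


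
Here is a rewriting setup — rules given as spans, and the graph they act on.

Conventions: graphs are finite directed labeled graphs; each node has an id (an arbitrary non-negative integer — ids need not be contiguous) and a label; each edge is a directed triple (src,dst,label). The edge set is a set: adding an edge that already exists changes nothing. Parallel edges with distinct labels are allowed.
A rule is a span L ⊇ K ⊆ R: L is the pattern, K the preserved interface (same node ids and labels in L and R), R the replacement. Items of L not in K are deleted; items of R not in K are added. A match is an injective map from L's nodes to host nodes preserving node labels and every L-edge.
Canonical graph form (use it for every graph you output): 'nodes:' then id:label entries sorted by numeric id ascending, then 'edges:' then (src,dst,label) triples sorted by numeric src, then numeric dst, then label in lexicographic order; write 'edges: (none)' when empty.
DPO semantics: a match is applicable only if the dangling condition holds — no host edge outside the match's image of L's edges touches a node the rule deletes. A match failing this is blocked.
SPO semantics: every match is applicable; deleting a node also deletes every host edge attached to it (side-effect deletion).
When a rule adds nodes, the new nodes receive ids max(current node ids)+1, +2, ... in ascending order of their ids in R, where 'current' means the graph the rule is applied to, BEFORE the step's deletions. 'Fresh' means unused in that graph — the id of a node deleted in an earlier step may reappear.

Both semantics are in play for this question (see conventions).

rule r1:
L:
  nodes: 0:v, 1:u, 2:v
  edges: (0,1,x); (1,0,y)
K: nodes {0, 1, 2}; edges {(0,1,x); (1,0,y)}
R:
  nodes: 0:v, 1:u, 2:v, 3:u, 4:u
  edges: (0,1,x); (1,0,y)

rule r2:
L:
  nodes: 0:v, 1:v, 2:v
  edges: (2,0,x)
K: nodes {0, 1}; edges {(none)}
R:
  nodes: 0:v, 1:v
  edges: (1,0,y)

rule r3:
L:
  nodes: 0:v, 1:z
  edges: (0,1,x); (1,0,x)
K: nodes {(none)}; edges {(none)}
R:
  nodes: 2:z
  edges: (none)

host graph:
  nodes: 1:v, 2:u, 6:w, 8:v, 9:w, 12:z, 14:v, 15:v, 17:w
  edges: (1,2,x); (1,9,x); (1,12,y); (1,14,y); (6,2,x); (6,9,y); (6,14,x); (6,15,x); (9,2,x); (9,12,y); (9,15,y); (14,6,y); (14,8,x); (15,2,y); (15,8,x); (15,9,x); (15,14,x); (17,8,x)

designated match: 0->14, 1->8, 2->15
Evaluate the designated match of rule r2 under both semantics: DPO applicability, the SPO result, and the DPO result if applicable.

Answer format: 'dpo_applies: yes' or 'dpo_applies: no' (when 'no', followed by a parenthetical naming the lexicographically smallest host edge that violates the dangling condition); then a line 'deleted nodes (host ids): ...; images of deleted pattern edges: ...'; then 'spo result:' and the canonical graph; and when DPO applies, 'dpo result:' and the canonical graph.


dpo_applies: no
(the rule deletes node 15, which keeps host edge (6,15,x) outside the match image — the dangling condition fails, DPO blocks; SPO proceeds and side-deletes such edges)
deleted nodes (host ids): 15; images of deleted pattern edges: (15,14,x)
spo result:
nodes: 1:v, 2:u, 6:w, 8:v, 9:w, 12:z, 14:v, 17:w
edges: (1,2,x); (1,9,x); (1,12,y); (1,14,y); (6,2,x); (6,9,y); (6,14,x); (8,14,y); (9,2,x); (9,12,y); (14,6,y); (14,8,x); (17,8,x)


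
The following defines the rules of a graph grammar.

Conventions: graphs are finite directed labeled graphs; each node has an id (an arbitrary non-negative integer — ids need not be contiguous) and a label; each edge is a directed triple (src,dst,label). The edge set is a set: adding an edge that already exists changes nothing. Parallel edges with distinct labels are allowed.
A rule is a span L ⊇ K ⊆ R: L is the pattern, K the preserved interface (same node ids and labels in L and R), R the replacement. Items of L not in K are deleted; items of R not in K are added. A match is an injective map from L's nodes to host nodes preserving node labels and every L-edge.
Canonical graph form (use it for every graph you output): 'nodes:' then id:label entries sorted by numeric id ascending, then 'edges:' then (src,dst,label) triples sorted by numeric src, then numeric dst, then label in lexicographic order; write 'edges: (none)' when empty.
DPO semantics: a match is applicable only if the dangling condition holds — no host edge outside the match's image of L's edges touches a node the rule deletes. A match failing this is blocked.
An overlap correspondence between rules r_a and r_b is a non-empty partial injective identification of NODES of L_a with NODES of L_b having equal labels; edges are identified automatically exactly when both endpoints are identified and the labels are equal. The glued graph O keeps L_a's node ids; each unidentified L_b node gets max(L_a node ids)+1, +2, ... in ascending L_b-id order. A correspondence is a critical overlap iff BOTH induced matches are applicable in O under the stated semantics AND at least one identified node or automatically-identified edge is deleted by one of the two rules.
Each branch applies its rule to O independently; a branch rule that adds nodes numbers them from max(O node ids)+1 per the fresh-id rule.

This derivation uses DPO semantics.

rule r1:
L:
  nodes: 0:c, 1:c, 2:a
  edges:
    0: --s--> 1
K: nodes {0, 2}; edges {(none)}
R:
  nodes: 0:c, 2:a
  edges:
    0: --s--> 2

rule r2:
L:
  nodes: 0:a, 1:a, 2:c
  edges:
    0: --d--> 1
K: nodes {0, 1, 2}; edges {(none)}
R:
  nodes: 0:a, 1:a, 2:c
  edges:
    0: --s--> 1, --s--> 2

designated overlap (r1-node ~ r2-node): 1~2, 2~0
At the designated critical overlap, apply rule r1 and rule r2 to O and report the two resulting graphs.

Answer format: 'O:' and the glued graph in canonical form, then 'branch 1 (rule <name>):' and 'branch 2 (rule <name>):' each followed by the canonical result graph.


O:
nodes: 0:c, 1:c, 2:a, 3:a
edges: (0,1,s); (2,3,d)
branch 1 (rule r1):
nodes: 0:c, 2:a, 3:a
edges: (0,2,s); (2,3,d)
branch 2 (rule r2):
nodes: 0:c, 1:c, 2:a, 3:a
edges: (0,1,s); (2,1,s); (2,3,s)


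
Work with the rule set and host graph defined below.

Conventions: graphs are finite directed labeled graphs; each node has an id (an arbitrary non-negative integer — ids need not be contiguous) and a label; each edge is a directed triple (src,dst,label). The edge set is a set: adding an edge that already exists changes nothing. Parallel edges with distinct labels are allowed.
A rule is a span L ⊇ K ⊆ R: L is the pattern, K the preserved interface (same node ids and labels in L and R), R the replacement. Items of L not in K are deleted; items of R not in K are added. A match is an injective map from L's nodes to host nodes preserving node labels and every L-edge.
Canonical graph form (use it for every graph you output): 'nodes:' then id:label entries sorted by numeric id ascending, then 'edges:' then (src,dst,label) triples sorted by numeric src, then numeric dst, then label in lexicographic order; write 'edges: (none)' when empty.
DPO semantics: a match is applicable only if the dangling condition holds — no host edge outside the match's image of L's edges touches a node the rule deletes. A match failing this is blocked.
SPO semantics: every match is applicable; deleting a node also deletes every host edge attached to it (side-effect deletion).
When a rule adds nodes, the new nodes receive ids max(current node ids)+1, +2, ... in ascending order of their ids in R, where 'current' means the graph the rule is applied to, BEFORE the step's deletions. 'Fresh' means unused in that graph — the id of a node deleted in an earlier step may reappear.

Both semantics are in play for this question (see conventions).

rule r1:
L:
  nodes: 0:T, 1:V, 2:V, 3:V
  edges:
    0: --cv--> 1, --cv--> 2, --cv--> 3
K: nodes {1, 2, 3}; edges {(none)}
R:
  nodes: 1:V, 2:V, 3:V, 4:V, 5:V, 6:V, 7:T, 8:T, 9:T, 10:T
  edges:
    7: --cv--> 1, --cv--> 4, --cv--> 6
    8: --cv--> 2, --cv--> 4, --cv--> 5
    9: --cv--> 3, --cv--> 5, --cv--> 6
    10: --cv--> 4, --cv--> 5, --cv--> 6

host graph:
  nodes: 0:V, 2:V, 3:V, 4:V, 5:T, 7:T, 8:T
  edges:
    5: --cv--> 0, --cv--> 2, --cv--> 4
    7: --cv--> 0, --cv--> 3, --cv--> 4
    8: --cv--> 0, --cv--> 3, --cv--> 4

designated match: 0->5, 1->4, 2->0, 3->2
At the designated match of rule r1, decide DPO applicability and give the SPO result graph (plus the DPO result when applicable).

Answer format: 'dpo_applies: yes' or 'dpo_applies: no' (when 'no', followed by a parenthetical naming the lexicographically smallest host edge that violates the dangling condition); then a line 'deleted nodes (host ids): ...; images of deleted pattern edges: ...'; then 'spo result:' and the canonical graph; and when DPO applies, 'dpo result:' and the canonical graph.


dpo_applies: yes
deleted nodes (host ids): 5; images of deleted pattern edges: (5,0,cv); (5,2,cv); (5,4,cv)
spo result:
nodes: 0:V, 2:V, 3:V, 4:V, 7:T, 8:T, 9:V, 10:V, 11:V, 12:T, 13:T, 14:T, 15:T
edges: (7,0,cv); (7,3,cv); (7,4,cv); (8,0,cv); (8,3,cv); (8,4,cv); (12,4,cv); (12,9,cv); (12,11,cv); (13,0,cv); (13,9,cv); (13,10,cv); (14,2,cv); (14,10,cv); (14,11,cv); (15,9,cv); (15,10,cv); (15,11,cv)
dpo result:
nodes: 0:V, 2:V, 3:V, 4:V, 7:T, 8:T, 9:V, 10:V, 11:V, 12:T, 13:T, 14:T, 15:T
edges: (7,0,cv); (7,3,cv); (7,4,cv); (8,0,cv); (8,3,cv); (8,4,cv); (12,4,cv); (12,9,cv); (12,11,cv); (13,0,cv); (13,9,cv); (13,10,cv); (14,2,cv); (14,10,cv); (14,11,cv); (15,9,cv); (15,10,cv); (15,11,cv)


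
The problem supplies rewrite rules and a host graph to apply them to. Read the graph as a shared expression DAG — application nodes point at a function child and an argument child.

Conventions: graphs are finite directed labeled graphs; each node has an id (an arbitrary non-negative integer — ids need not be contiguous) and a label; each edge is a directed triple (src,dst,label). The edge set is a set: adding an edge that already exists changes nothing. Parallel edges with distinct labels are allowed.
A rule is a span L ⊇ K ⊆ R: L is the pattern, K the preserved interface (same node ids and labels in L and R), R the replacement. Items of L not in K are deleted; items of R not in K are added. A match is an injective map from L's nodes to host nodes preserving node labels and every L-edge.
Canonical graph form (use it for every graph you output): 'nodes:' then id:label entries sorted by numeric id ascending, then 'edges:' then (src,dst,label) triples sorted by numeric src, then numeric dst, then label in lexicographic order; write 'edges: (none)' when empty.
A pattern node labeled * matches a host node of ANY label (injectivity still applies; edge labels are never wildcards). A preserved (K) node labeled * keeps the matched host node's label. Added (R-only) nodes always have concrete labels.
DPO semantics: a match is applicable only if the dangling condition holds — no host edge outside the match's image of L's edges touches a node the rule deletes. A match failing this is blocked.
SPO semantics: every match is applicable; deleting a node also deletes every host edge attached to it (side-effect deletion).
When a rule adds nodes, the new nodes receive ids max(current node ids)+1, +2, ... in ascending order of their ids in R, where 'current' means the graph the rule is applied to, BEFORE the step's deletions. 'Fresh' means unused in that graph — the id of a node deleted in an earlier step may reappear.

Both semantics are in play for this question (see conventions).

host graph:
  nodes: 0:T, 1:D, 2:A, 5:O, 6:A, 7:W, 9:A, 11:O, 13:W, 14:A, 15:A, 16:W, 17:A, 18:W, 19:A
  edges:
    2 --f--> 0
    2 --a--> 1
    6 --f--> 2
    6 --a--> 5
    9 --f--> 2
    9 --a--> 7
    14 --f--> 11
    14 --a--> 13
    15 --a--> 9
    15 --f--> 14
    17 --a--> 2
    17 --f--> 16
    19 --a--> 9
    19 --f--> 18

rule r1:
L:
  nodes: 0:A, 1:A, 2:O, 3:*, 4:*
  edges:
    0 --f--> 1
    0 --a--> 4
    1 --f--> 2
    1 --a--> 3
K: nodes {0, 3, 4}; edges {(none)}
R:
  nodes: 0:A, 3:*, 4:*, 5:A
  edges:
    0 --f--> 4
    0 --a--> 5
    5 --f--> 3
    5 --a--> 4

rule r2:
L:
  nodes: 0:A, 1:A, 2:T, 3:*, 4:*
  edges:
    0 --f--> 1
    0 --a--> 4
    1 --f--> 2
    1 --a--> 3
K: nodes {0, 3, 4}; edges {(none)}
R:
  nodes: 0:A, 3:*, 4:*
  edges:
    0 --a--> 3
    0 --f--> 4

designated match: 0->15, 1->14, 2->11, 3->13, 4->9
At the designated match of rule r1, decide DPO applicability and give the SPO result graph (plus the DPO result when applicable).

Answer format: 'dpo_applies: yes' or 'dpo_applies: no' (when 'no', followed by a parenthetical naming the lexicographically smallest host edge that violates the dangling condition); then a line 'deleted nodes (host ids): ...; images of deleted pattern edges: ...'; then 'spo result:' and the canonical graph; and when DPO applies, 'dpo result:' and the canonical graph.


dpo_applies: yes
deleted nodes (host ids): 11, 14; images of deleted pattern edges: (14,11,f); (14,13,a); (15,9,a); (15,14,f)
spo result:
nodes: 0:T, 1:D, 2:A, 5:O, 6:A, 7:W, 9:A, 13:W, 15:A, 16:W, 17:A, 18:W, 19:A, 20:A
edges: (2,0,f); (2,1,a); (6,2,f); (6,5,a); (9,2,f); (9,7,a); (15,9,f); (15,20,a); (17,2,a); (17,16,f); (19,9,a); (19,18,f); (20,9,a); (20,13,f)
dpo result:
nodes: 0:T, 1:D, 2:A, 5:O, 6:A, 7:W, 9:A, 13:W, 15:A, 16:W, 17:A, 18:W, 19:A, 20:A
edges: (2,0,f); (2,1,a); (6,2,f); (6,5,a); (9,2,f); (9,7,a); (15,9,f); (15,20,a); (17,2,a); (17,16,f); (19,9,a); (19,18,f); (20,9,a); (20,13,f)


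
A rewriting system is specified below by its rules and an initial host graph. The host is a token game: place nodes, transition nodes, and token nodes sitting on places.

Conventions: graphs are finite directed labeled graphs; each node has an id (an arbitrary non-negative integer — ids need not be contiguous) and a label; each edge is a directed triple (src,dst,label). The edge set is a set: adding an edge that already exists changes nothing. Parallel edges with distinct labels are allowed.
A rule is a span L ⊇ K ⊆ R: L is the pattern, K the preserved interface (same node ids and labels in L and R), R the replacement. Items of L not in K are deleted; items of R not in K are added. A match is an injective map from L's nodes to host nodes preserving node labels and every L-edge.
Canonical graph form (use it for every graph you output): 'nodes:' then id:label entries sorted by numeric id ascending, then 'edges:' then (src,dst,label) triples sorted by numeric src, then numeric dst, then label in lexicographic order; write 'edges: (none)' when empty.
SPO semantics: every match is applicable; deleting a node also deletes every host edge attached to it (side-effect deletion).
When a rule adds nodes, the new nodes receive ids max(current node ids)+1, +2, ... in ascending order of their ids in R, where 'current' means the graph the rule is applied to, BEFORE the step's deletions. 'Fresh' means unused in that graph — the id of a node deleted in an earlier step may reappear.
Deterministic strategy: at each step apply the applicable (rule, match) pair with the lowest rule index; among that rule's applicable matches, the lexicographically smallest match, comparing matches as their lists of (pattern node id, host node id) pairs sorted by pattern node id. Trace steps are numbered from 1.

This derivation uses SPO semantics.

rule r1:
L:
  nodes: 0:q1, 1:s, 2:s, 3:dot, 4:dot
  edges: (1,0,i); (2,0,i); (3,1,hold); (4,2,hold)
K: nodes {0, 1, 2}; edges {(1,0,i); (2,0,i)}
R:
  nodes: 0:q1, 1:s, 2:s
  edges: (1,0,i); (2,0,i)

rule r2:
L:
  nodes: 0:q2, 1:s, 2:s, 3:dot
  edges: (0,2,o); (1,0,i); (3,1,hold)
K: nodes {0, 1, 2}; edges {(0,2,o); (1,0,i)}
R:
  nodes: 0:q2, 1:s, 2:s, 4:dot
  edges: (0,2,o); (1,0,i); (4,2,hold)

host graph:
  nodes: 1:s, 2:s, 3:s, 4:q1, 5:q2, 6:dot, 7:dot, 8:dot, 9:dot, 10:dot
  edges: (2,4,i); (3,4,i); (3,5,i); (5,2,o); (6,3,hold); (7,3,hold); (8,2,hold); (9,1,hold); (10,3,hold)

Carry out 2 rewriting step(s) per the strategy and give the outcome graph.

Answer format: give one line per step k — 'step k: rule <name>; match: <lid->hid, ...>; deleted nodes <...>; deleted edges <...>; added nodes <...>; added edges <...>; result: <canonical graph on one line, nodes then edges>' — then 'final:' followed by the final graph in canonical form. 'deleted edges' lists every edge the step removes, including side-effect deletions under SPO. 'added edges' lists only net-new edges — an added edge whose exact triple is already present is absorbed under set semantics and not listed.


step 1: rule r1; match: 0->4, 1->2, 2->3, 3->8, 4->6; deleted nodes 6, 8; deleted edges (6,3,hold); (8,2,hold); added nodes (none); added edges (none); result: nodes: 1:s, 2:s, 3:s, 4:q1, 5:q2, 7:dot, 9:dot, 10:dot edges: (2,4,i); (3,4,i); (3,5,i); (5,2,o); (7,3,hold); (9,1,hold); (10,3,hold)
step 2: rule r2; match: 0->5, 1->3, 2->2, 3->7; deleted nodes 7; deleted edges (7,3,hold); added nodes 11; added edges (11,2,hold); result: nodes: 1:s, 2:s, 3:s, 4:q1, 5:q2, 9:dot, 10:dot, 11:dot edges: (2,4,i); (3,4,i); (3,5,i); (5,2,o); (9,1,hold); (10,3,hold); (11,2,hold)
final:
nodes: 1:s, 2:s, 3:s, 4:q1, 5:q2, 9:dot, 10:dot, 11:dot
edges: (2,4,i); (3,4,i); (3,5,i); (5,2,o); (9,1,hold); (10,3,hold); (11,2,hold)


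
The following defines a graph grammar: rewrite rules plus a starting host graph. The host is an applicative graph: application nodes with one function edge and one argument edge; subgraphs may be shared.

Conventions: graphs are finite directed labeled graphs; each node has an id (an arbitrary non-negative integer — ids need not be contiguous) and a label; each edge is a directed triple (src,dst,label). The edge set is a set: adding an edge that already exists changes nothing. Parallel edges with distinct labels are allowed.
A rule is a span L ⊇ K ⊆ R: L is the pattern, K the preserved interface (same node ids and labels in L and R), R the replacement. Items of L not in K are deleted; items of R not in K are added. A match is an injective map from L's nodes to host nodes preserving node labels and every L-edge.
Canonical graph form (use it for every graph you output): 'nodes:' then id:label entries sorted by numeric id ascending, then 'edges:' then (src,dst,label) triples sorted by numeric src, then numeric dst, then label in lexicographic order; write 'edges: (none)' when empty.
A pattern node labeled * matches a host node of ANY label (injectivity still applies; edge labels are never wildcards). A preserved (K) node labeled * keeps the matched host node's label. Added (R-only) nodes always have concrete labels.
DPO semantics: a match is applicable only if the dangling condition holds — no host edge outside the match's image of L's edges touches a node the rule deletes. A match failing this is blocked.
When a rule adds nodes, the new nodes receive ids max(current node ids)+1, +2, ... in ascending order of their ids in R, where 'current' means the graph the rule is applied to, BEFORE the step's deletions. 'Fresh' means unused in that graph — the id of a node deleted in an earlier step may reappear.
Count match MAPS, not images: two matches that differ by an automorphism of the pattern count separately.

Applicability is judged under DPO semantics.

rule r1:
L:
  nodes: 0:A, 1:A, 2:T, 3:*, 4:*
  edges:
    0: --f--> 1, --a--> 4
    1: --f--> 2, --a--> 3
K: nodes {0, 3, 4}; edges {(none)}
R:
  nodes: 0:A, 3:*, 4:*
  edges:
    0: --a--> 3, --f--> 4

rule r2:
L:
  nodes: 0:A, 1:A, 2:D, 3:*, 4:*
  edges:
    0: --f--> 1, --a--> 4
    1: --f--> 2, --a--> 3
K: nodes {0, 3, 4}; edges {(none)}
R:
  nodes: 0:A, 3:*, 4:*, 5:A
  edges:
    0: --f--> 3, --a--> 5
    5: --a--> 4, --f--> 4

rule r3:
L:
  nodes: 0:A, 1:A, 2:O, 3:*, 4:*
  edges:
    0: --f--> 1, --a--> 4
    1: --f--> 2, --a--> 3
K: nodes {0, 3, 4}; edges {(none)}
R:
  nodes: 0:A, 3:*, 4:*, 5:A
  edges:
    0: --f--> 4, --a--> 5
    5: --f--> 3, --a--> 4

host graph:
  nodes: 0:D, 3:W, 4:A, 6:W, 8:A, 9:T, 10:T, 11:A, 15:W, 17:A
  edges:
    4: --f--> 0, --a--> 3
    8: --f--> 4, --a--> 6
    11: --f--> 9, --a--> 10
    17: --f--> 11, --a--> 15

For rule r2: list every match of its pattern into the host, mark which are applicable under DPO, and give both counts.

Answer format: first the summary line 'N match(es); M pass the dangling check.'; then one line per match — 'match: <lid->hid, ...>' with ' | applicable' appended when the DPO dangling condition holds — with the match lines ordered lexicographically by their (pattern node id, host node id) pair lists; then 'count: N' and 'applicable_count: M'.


1 match(es); 1 pass the dangling check.
match: 0->8, 1->4, 2->0, 3->3, 4->6 | applicable
count: 1
applicable_count: 1


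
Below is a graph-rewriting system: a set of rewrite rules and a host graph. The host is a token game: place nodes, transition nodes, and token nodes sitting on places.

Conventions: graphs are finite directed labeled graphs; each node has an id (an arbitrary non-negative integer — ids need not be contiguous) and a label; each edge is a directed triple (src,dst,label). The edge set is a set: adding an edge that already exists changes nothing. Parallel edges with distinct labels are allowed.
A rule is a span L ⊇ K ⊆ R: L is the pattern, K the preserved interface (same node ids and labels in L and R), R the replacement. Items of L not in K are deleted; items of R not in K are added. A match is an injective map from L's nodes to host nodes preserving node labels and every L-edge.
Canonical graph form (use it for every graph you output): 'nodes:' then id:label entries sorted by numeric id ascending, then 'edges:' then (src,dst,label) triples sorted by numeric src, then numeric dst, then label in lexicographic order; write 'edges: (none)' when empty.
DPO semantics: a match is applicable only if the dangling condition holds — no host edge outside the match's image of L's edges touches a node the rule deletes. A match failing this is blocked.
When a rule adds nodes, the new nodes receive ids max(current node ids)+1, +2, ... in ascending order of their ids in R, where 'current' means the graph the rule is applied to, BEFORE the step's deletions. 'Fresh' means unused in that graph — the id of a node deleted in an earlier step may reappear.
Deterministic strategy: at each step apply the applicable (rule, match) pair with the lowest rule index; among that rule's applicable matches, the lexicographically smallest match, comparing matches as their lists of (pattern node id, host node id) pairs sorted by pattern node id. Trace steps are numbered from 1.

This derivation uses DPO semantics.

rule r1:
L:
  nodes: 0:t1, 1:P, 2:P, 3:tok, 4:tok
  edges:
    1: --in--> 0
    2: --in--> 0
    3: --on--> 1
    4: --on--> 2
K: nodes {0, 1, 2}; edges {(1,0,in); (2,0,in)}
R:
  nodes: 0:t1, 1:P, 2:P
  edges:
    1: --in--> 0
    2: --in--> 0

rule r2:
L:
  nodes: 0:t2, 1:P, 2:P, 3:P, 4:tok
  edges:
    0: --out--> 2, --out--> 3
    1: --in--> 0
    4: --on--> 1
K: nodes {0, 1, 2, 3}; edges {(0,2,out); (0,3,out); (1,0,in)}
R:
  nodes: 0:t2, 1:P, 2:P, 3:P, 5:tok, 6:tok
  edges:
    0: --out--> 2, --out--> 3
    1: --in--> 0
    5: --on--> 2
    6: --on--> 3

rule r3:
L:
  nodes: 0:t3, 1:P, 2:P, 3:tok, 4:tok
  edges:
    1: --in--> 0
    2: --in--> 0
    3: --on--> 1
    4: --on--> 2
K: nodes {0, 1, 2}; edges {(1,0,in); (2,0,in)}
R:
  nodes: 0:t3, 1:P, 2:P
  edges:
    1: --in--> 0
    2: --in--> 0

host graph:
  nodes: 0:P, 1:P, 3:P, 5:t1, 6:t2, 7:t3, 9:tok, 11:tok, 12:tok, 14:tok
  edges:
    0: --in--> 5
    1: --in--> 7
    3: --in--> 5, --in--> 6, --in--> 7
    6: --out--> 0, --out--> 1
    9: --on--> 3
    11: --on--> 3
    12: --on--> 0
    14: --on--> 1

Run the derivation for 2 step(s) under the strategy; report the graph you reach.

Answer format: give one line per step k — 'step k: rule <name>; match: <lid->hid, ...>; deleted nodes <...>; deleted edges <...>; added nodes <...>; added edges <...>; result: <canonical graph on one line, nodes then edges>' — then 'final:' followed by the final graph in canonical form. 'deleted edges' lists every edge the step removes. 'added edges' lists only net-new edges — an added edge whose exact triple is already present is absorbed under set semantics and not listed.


step 1: rule r1; match: 0->5, 1->0, 2->3, 3->12, 4->9; deleted nodes 9, 12; deleted edges (9,3,on); (12,0,on); added nodes (none); added edges (none); result: nodes: 0:P, 1:P, 3:P, 5:t1, 6:t2, 7:t3, 11:tok, 14:tok edges: (0,5,in); (1,7,in); (3,5,in); (3,6,in); (3,7,in); (6,0,out); (6,1,out); (11,3,on); (14,1,on)
step 2: rule r2; match: 0->6, 1->3, 2->0, 3->1, 4->11; deleted nodes 11; deleted edges (11,3,on); added nodes 15, 16; added edges (15,0,on); (16,1,on); result: nodes: 0:P, 1:P, 3:P, 5:t1, 6:t2, 7:t3, 14:tok, 15:tok, 16:tok edges: (0,5,in); (1,7,in); (3,5,in); (3,6,in); (3,7,in); (6,0,out); (6,1,out); (14,1,on); (15,0,on); (16,1,on)
final:
nodes: 0:P, 1:P, 3:P, 5:t1, 6:t2, 7:t3, 14:tok, 15:tok, 16:tok
edges: (0,5,in); (1,7,in); (3,5,in); (3,6,in); (3,7,in); (6,0,out); (6,1,out); (14,1,on); (15,0,on); (16,1,on)


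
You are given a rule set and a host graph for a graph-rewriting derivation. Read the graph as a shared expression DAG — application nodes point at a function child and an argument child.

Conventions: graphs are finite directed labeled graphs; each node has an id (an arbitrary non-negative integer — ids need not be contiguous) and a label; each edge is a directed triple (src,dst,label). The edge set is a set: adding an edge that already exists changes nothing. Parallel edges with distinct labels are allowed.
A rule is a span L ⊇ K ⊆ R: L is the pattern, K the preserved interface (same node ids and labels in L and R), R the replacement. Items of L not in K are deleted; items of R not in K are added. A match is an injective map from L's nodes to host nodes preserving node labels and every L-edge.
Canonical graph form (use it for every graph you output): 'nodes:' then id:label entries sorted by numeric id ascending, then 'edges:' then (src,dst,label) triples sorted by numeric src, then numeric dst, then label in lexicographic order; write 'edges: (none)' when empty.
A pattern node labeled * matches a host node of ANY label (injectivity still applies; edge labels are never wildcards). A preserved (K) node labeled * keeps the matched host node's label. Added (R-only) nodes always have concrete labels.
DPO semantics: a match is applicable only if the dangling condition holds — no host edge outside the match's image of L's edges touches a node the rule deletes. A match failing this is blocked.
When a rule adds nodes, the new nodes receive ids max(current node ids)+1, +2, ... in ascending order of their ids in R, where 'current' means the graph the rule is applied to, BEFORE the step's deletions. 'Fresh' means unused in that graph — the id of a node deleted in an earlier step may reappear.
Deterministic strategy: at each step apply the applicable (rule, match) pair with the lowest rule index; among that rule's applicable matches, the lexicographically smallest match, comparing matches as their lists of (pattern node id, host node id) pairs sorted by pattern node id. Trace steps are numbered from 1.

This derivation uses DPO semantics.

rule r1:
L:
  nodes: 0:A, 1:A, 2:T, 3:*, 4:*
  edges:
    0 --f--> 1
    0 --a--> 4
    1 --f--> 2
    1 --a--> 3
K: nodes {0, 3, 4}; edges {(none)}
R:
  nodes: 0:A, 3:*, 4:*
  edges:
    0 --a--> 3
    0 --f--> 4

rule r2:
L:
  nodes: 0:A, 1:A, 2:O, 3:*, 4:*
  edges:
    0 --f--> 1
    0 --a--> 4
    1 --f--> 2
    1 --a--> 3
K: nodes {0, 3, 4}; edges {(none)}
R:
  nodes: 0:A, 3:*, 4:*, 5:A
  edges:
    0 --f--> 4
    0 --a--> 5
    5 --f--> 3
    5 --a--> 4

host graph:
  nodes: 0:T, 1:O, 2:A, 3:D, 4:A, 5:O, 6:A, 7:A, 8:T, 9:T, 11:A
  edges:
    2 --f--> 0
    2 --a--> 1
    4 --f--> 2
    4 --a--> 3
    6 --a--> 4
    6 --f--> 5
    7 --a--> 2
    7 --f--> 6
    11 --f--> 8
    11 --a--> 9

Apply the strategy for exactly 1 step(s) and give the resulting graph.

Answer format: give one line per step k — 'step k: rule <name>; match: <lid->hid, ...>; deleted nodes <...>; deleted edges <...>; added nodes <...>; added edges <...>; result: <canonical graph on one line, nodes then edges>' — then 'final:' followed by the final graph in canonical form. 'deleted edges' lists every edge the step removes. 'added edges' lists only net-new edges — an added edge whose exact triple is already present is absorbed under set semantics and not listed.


step 1: rule r2; match: 0->7, 1->6, 2->5, 3->4, 4->2; deleted nodes 5, 6; deleted edges (6,4,a); (6,5,f); (7,2,a); (7,6,f); added nodes 12; added edges (7,2,f); (7,12,a); (12,2,a); (12,4,f); result: nodes: 0:T, 1:O, 2:A, 3:D, 4:A, 7:A, 8:T, 9:T, 11:A, 12:A edges: (2,0,f); (2,1,a); (4,2,f); (4,3,a); (7,2,f); (7,12,a); (11,8,f); (11,9,a); (12,2,a); (12,4,f)
final:
nodes: 0:T, 1:O, 2:A, 3:D, 4:A, 7:A, 8:T, 9:T, 11:A, 12:A
edges: (2,0,f); (2,1,a); (4,2,f); (4,3,a); (7,2,f); (7,12,a); (11,8,f); (11,9,a); (12,2,a); (12,4,f)


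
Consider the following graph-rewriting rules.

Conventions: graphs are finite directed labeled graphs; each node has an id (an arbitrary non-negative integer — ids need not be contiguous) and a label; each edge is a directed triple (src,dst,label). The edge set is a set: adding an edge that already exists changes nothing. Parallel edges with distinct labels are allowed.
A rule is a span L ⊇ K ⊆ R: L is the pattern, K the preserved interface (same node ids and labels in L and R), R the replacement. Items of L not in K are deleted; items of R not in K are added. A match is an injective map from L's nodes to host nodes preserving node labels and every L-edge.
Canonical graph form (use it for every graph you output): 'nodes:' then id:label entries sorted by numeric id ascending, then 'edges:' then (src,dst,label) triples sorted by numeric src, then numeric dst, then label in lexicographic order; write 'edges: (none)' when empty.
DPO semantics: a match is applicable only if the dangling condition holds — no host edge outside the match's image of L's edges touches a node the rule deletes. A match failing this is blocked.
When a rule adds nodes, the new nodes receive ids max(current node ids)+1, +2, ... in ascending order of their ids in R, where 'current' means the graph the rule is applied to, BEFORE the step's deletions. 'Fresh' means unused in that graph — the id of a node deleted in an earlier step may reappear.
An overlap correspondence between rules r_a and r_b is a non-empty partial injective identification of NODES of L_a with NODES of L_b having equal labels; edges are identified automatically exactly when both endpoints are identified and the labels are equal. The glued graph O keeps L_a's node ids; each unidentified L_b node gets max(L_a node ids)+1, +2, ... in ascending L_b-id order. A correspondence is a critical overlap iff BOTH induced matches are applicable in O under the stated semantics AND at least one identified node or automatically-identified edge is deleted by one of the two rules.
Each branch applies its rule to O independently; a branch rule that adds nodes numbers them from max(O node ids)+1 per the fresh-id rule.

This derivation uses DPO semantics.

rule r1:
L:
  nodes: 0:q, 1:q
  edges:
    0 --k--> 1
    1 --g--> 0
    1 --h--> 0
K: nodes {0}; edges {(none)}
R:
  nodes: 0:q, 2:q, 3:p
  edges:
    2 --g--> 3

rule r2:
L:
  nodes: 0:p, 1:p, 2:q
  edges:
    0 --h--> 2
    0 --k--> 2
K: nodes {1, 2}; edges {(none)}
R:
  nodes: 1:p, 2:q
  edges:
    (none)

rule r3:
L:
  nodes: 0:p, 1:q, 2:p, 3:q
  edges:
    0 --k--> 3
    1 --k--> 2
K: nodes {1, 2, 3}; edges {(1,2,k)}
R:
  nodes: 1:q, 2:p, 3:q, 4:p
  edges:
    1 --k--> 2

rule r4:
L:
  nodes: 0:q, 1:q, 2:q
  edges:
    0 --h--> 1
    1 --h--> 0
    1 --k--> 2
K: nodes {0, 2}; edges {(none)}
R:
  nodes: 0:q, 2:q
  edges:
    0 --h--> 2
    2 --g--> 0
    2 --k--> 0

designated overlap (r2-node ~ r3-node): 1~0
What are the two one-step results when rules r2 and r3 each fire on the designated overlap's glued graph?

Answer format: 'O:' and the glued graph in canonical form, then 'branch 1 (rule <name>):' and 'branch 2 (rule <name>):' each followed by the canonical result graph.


O:
nodes: 0:p, 1:p, 2:q, 3:q, 4:p, 5:q
edges: (0,2,h); (0,2,k); (1,5,k); (3,4,k)
branch 1 (rule r2):
nodes: 1:p, 2:q, 3:q, 4:p, 5:q
edges: (1,5,k); (3,4,k)
branch 2 (rule r3):
nodes: 0:p, 2:q, 3:q, 4:p, 5:q, 6:p
edges: (0,2,h); (0,2,k); (3,4,k)
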